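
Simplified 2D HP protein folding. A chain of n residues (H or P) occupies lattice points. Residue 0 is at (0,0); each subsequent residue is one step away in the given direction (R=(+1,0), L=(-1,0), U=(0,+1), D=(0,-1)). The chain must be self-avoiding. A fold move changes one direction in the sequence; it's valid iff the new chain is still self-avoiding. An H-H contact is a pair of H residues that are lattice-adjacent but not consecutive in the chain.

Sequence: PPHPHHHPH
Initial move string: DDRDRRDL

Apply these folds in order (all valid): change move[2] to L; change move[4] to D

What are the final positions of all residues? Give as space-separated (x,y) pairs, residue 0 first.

Answer: (0,0) (0,-1) (0,-2) (-1,-2) (-1,-3) (-1,-4) (0,-4) (0,-5) (-1,-5)

Derivation:
Initial moves: DDRDRRDL
Fold: move[2]->L => DDLDRRDL (positions: [(0, 0), (0, -1), (0, -2), (-1, -2), (-1, -3), (0, -3), (1, -3), (1, -4), (0, -4)])
Fold: move[4]->D => DDLDDRDL (positions: [(0, 0), (0, -1), (0, -2), (-1, -2), (-1, -3), (-1, -4), (0, -4), (0, -5), (-1, -5)])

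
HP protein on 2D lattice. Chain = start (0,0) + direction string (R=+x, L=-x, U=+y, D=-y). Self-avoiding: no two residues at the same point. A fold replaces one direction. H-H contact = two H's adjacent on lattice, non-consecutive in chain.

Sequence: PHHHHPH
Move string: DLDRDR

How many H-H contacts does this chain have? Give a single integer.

Positions: [(0, 0), (0, -1), (-1, -1), (-1, -2), (0, -2), (0, -3), (1, -3)]
H-H contact: residue 1 @(0,-1) - residue 4 @(0, -2)

Answer: 1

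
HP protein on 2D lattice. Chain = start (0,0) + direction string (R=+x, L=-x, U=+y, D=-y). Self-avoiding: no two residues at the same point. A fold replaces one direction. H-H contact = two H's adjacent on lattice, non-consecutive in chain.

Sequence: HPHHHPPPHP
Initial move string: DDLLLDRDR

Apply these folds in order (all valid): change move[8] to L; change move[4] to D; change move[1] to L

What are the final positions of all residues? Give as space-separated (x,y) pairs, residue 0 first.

Answer: (0,0) (0,-1) (-1,-1) (-2,-1) (-3,-1) (-3,-2) (-3,-3) (-2,-3) (-2,-4) (-3,-4)

Derivation:
Initial moves: DDLLLDRDR
Fold: move[8]->L => DDLLLDRDL (positions: [(0, 0), (0, -1), (0, -2), (-1, -2), (-2, -2), (-3, -2), (-3, -3), (-2, -3), (-2, -4), (-3, -4)])
Fold: move[4]->D => DDLLDDRDL (positions: [(0, 0), (0, -1), (0, -2), (-1, -2), (-2, -2), (-2, -3), (-2, -4), (-1, -4), (-1, -5), (-2, -5)])
Fold: move[1]->L => DLLLDDRDL (positions: [(0, 0), (0, -1), (-1, -1), (-2, -1), (-3, -1), (-3, -2), (-3, -3), (-2, -3), (-2, -4), (-3, -4)])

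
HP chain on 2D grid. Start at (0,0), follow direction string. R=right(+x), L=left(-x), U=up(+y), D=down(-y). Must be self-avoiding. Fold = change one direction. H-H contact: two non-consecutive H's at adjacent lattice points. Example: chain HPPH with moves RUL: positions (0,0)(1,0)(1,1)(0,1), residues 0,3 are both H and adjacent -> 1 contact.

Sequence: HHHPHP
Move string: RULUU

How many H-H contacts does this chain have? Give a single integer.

Positions: [(0, 0), (1, 0), (1, 1), (0, 1), (0, 2), (0, 3)]
No H-H contacts found.

Answer: 0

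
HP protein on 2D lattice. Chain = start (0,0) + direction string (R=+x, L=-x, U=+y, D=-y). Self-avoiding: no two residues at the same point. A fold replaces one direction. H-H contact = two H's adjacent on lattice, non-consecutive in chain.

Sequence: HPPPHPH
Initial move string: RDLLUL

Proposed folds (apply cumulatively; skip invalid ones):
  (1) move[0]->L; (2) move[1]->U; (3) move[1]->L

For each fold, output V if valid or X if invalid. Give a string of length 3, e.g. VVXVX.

Initial: RDLLUL -> [(0, 0), (1, 0), (1, -1), (0, -1), (-1, -1), (-1, 0), (-2, 0)]
Fold 1: move[0]->L => LDLLUL VALID
Fold 2: move[1]->U => LULLUL VALID
Fold 3: move[1]->L => LLLLUL VALID

Answer: VVV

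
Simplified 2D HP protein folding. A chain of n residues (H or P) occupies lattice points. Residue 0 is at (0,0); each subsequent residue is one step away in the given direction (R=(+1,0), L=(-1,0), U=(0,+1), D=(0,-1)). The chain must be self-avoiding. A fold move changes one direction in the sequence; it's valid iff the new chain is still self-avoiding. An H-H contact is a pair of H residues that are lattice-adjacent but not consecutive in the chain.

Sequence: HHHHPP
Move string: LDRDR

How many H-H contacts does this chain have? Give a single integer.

Positions: [(0, 0), (-1, 0), (-1, -1), (0, -1), (0, -2), (1, -2)]
H-H contact: residue 0 @(0,0) - residue 3 @(0, -1)

Answer: 1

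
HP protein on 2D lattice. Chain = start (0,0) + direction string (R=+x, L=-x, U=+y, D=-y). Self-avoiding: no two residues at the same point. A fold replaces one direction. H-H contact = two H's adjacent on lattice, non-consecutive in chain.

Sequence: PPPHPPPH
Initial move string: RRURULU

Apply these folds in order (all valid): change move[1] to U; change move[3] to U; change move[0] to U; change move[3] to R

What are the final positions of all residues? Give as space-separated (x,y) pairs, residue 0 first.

Initial moves: RRURULU
Fold: move[1]->U => RUURULU (positions: [(0, 0), (1, 0), (1, 1), (1, 2), (2, 2), (2, 3), (1, 3), (1, 4)])
Fold: move[3]->U => RUUUULU (positions: [(0, 0), (1, 0), (1, 1), (1, 2), (1, 3), (1, 4), (0, 4), (0, 5)])
Fold: move[0]->U => UUUUULU (positions: [(0, 0), (0, 1), (0, 2), (0, 3), (0, 4), (0, 5), (-1, 5), (-1, 6)])
Fold: move[3]->R => UUURULU (positions: [(0, 0), (0, 1), (0, 2), (0, 3), (1, 3), (1, 4), (0, 4), (0, 5)])

Answer: (0,0) (0,1) (0,2) (0,3) (1,3) (1,4) (0,4) (0,5)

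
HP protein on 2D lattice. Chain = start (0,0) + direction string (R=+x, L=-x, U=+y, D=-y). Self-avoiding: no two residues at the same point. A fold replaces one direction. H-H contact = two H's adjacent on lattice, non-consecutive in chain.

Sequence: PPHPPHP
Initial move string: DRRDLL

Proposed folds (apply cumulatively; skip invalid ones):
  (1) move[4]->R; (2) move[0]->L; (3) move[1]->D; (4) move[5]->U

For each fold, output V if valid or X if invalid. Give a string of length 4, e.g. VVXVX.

Answer: XXVX

Derivation:
Initial: DRRDLL -> [(0, 0), (0, -1), (1, -1), (2, -1), (2, -2), (1, -2), (0, -2)]
Fold 1: move[4]->R => DRRDRL INVALID (collision), skipped
Fold 2: move[0]->L => LRRDLL INVALID (collision), skipped
Fold 3: move[1]->D => DDRDLL VALID
Fold 4: move[5]->U => DDRDLU INVALID (collision), skipped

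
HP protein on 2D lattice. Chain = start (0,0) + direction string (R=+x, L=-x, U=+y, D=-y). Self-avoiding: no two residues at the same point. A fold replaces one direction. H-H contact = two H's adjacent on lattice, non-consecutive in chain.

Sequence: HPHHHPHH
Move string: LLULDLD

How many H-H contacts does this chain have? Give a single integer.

Positions: [(0, 0), (-1, 0), (-2, 0), (-2, 1), (-3, 1), (-3, 0), (-4, 0), (-4, -1)]
No H-H contacts found.

Answer: 0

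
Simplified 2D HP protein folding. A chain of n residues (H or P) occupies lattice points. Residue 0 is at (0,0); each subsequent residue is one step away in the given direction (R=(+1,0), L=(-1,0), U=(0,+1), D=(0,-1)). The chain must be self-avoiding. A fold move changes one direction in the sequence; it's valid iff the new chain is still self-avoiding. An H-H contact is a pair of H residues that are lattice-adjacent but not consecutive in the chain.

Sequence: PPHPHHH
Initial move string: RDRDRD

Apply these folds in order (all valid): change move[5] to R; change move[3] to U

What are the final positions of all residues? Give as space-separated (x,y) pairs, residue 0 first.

Answer: (0,0) (1,0) (1,-1) (2,-1) (2,0) (3,0) (4,0)

Derivation:
Initial moves: RDRDRD
Fold: move[5]->R => RDRDRR (positions: [(0, 0), (1, 0), (1, -1), (2, -1), (2, -2), (3, -2), (4, -2)])
Fold: move[3]->U => RDRURR (positions: [(0, 0), (1, 0), (1, -1), (2, -1), (2, 0), (3, 0), (4, 0)])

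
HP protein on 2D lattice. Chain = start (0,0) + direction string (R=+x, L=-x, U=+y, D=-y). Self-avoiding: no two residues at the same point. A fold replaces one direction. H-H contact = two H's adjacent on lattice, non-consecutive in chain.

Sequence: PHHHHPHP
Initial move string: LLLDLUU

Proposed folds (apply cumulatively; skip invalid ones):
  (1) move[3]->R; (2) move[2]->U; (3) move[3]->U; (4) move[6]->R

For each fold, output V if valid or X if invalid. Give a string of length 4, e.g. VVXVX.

Initial: LLLDLUU -> [(0, 0), (-1, 0), (-2, 0), (-3, 0), (-3, -1), (-4, -1), (-4, 0), (-4, 1)]
Fold 1: move[3]->R => LLLRLUU INVALID (collision), skipped
Fold 2: move[2]->U => LLUDLUU INVALID (collision), skipped
Fold 3: move[3]->U => LLLULUU VALID
Fold 4: move[6]->R => LLLULUR VALID

Answer: XXVV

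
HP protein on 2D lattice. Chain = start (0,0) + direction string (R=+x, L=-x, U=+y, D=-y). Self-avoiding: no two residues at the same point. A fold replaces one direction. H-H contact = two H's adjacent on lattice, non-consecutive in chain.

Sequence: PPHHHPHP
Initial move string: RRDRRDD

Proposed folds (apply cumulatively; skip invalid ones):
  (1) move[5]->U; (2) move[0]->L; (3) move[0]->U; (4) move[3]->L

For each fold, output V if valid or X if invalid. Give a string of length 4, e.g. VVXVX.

Answer: XXVX

Derivation:
Initial: RRDRRDD -> [(0, 0), (1, 0), (2, 0), (2, -1), (3, -1), (4, -1), (4, -2), (4, -3)]
Fold 1: move[5]->U => RRDRRUD INVALID (collision), skipped
Fold 2: move[0]->L => LRDRRDD INVALID (collision), skipped
Fold 3: move[0]->U => URDRRDD VALID
Fold 4: move[3]->L => URDLRDD INVALID (collision), skipped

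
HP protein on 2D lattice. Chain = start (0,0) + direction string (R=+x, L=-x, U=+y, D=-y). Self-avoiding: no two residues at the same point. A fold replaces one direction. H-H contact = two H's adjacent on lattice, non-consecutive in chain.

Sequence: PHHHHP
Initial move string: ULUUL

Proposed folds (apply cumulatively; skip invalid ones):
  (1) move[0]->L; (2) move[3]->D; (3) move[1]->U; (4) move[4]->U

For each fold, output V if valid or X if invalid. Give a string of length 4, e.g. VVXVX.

Initial: ULUUL -> [(0, 0), (0, 1), (-1, 1), (-1, 2), (-1, 3), (-2, 3)]
Fold 1: move[0]->L => LLUUL VALID
Fold 2: move[3]->D => LLUDL INVALID (collision), skipped
Fold 3: move[1]->U => LUUUL VALID
Fold 4: move[4]->U => LUUUU VALID

Answer: VXVV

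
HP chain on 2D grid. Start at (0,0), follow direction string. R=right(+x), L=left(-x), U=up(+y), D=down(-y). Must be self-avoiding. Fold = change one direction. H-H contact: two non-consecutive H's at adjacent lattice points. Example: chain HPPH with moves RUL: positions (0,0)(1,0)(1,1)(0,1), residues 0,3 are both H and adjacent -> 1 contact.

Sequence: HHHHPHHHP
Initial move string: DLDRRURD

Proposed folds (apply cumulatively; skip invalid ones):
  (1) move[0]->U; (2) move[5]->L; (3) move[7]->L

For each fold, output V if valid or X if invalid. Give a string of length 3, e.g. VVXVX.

Initial: DLDRRURD -> [(0, 0), (0, -1), (-1, -1), (-1, -2), (0, -2), (1, -2), (1, -1), (2, -1), (2, -2)]
Fold 1: move[0]->U => ULDRRURD INVALID (collision), skipped
Fold 2: move[5]->L => DLDRRLRD INVALID (collision), skipped
Fold 3: move[7]->L => DLDRRURL INVALID (collision), skipped

Answer: XXX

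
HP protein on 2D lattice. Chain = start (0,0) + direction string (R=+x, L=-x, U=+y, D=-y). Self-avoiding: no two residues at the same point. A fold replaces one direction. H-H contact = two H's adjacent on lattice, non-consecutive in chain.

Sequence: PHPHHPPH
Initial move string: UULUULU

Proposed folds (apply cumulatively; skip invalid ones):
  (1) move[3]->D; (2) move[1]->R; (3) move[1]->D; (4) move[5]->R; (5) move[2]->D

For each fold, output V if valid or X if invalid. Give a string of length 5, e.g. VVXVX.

Initial: UULUULU -> [(0, 0), (0, 1), (0, 2), (-1, 2), (-1, 3), (-1, 4), (-2, 4), (-2, 5)]
Fold 1: move[3]->D => UULDULU INVALID (collision), skipped
Fold 2: move[1]->R => URLUULU INVALID (collision), skipped
Fold 3: move[1]->D => UDLUULU INVALID (collision), skipped
Fold 4: move[5]->R => UULUURU VALID
Fold 5: move[2]->D => UUDUURU INVALID (collision), skipped

Answer: XXXVX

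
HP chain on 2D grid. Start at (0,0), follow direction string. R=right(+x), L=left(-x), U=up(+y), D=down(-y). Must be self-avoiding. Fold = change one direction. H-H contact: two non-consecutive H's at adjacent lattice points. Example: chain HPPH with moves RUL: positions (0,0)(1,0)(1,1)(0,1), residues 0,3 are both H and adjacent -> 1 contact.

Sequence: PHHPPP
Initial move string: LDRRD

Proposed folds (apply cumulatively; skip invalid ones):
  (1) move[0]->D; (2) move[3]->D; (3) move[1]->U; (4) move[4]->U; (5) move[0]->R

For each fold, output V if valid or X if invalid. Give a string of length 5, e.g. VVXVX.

Initial: LDRRD -> [(0, 0), (-1, 0), (-1, -1), (0, -1), (1, -1), (1, -2)]
Fold 1: move[0]->D => DDRRD VALID
Fold 2: move[3]->D => DDRDD VALID
Fold 3: move[1]->U => DURDD INVALID (collision), skipped
Fold 4: move[4]->U => DDRDU INVALID (collision), skipped
Fold 5: move[0]->R => RDRDD VALID

Answer: VVXXV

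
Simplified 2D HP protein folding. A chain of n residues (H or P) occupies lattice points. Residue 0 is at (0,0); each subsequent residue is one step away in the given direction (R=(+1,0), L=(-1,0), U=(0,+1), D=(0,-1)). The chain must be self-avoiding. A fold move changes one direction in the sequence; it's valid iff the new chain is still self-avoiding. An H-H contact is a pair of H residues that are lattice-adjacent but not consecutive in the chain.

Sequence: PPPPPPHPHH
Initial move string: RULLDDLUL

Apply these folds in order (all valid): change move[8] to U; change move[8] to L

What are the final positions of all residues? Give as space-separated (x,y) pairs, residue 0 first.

Initial moves: RULLDDLUL
Fold: move[8]->U => RULLDDLUU (positions: [(0, 0), (1, 0), (1, 1), (0, 1), (-1, 1), (-1, 0), (-1, -1), (-2, -1), (-2, 0), (-2, 1)])
Fold: move[8]->L => RULLDDLUL (positions: [(0, 0), (1, 0), (1, 1), (0, 1), (-1, 1), (-1, 0), (-1, -1), (-2, -1), (-2, 0), (-3, 0)])

Answer: (0,0) (1,0) (1,1) (0,1) (-1,1) (-1,0) (-1,-1) (-2,-1) (-2,0) (-3,0)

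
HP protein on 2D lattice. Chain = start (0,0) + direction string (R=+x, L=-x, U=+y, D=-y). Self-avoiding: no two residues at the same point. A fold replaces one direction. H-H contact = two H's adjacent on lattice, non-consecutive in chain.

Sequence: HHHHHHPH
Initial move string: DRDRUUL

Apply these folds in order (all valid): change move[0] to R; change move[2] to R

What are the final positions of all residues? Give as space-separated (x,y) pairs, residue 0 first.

Answer: (0,0) (1,0) (2,0) (3,0) (4,0) (4,1) (4,2) (3,2)

Derivation:
Initial moves: DRDRUUL
Fold: move[0]->R => RRDRUUL (positions: [(0, 0), (1, 0), (2, 0), (2, -1), (3, -1), (3, 0), (3, 1), (2, 1)])
Fold: move[2]->R => RRRRUUL (positions: [(0, 0), (1, 0), (2, 0), (3, 0), (4, 0), (4, 1), (4, 2), (3, 2)])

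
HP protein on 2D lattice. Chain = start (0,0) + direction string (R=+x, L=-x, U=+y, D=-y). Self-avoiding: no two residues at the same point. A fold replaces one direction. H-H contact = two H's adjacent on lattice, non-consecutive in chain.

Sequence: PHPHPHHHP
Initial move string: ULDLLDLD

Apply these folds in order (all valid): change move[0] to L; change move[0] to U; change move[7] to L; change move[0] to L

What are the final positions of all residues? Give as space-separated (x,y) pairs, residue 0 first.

Initial moves: ULDLLDLD
Fold: move[0]->L => LLDLLDLD (positions: [(0, 0), (-1, 0), (-2, 0), (-2, -1), (-3, -1), (-4, -1), (-4, -2), (-5, -2), (-5, -3)])
Fold: move[0]->U => ULDLLDLD (positions: [(0, 0), (0, 1), (-1, 1), (-1, 0), (-2, 0), (-3, 0), (-3, -1), (-4, -1), (-4, -2)])
Fold: move[7]->L => ULDLLDLL (positions: [(0, 0), (0, 1), (-1, 1), (-1, 0), (-2, 0), (-3, 0), (-3, -1), (-4, -1), (-5, -1)])
Fold: move[0]->L => LLDLLDLL (positions: [(0, 0), (-1, 0), (-2, 0), (-2, -1), (-3, -1), (-4, -1), (-4, -2), (-5, -2), (-6, -2)])

Answer: (0,0) (-1,0) (-2,0) (-2,-1) (-3,-1) (-4,-1) (-4,-2) (-5,-2) (-6,-2)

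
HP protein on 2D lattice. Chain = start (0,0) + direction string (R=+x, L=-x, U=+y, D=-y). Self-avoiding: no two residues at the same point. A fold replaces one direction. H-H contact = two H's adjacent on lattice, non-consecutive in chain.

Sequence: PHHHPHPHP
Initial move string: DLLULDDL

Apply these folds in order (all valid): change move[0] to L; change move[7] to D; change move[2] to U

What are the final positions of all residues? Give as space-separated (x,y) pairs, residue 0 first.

Answer: (0,0) (-1,0) (-2,0) (-2,1) (-2,2) (-3,2) (-3,1) (-3,0) (-3,-1)

Derivation:
Initial moves: DLLULDDL
Fold: move[0]->L => LLLULDDL (positions: [(0, 0), (-1, 0), (-2, 0), (-3, 0), (-3, 1), (-4, 1), (-4, 0), (-4, -1), (-5, -1)])
Fold: move[7]->D => LLLULDDD (positions: [(0, 0), (-1, 0), (-2, 0), (-3, 0), (-3, 1), (-4, 1), (-4, 0), (-4, -1), (-4, -2)])
Fold: move[2]->U => LLUULDDD (positions: [(0, 0), (-1, 0), (-2, 0), (-2, 1), (-2, 2), (-3, 2), (-3, 1), (-3, 0), (-3, -1)])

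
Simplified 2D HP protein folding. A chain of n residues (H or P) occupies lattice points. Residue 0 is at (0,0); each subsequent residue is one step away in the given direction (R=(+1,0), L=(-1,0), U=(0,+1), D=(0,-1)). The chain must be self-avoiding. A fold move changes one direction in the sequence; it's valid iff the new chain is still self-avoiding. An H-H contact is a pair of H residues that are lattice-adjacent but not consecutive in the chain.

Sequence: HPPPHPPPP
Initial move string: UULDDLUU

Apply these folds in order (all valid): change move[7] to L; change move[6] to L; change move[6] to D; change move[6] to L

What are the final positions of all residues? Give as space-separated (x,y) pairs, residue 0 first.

Initial moves: UULDDLUU
Fold: move[7]->L => UULDDLUL (positions: [(0, 0), (0, 1), (0, 2), (-1, 2), (-1, 1), (-1, 0), (-2, 0), (-2, 1), (-3, 1)])
Fold: move[6]->L => UULDDLLL (positions: [(0, 0), (0, 1), (0, 2), (-1, 2), (-1, 1), (-1, 0), (-2, 0), (-3, 0), (-4, 0)])
Fold: move[6]->D => UULDDLDL (positions: [(0, 0), (0, 1), (0, 2), (-1, 2), (-1, 1), (-1, 0), (-2, 0), (-2, -1), (-3, -1)])
Fold: move[6]->L => UULDDLLL (positions: [(0, 0), (0, 1), (0, 2), (-1, 2), (-1, 1), (-1, 0), (-2, 0), (-3, 0), (-4, 0)])

Answer: (0,0) (0,1) (0,2) (-1,2) (-1,1) (-1,0) (-2,0) (-3,0) (-4,0)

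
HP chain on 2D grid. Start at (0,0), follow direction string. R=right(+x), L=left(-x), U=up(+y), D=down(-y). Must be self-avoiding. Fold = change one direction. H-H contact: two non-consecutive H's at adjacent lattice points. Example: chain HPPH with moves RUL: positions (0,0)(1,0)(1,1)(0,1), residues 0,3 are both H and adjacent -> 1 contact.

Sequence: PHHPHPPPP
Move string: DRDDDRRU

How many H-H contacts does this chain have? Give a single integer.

Positions: [(0, 0), (0, -1), (1, -1), (1, -2), (1, -3), (1, -4), (2, -4), (3, -4), (3, -3)]
No H-H contacts found.

Answer: 0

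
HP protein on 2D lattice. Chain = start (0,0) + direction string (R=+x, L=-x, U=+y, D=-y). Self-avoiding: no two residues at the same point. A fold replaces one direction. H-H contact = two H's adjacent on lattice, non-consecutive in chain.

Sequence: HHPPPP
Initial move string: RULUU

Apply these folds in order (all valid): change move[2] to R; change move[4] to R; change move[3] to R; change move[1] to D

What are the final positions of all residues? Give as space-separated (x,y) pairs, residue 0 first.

Answer: (0,0) (1,0) (1,-1) (2,-1) (3,-1) (4,-1)

Derivation:
Initial moves: RULUU
Fold: move[2]->R => RURUU (positions: [(0, 0), (1, 0), (1, 1), (2, 1), (2, 2), (2, 3)])
Fold: move[4]->R => RURUR (positions: [(0, 0), (1, 0), (1, 1), (2, 1), (2, 2), (3, 2)])
Fold: move[3]->R => RURRR (positions: [(0, 0), (1, 0), (1, 1), (2, 1), (3, 1), (4, 1)])
Fold: move[1]->D => RDRRR (positions: [(0, 0), (1, 0), (1, -1), (2, -1), (3, -1), (4, -1)])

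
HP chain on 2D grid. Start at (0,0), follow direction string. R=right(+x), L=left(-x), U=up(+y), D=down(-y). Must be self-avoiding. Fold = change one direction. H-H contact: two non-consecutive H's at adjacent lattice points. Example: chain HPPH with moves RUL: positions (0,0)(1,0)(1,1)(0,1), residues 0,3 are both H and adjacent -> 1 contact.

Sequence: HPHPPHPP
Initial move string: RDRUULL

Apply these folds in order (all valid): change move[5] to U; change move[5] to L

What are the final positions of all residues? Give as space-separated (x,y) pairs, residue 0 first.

Answer: (0,0) (1,0) (1,-1) (2,-1) (2,0) (2,1) (1,1) (0,1)

Derivation:
Initial moves: RDRUULL
Fold: move[5]->U => RDRUUUL (positions: [(0, 0), (1, 0), (1, -1), (2, -1), (2, 0), (2, 1), (2, 2), (1, 2)])
Fold: move[5]->L => RDRUULL (positions: [(0, 0), (1, 0), (1, -1), (2, -1), (2, 0), (2, 1), (1, 1), (0, 1)])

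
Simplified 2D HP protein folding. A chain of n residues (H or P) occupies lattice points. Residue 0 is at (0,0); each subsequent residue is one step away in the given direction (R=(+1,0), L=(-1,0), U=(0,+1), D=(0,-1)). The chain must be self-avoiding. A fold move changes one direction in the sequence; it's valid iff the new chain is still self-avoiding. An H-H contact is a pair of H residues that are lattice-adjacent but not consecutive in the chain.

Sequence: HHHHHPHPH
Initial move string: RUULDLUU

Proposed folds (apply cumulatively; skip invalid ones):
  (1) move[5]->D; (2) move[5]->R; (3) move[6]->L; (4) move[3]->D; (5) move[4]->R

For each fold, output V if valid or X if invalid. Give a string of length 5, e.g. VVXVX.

Answer: XXVXX

Derivation:
Initial: RUULDLUU -> [(0, 0), (1, 0), (1, 1), (1, 2), (0, 2), (0, 1), (-1, 1), (-1, 2), (-1, 3)]
Fold 1: move[5]->D => RUULDDUU INVALID (collision), skipped
Fold 2: move[5]->R => RUULDRUU INVALID (collision), skipped
Fold 3: move[6]->L => RUULDLLU VALID
Fold 4: move[3]->D => RUUDDLLU INVALID (collision), skipped
Fold 5: move[4]->R => RUULRLLU INVALID (collision), skipped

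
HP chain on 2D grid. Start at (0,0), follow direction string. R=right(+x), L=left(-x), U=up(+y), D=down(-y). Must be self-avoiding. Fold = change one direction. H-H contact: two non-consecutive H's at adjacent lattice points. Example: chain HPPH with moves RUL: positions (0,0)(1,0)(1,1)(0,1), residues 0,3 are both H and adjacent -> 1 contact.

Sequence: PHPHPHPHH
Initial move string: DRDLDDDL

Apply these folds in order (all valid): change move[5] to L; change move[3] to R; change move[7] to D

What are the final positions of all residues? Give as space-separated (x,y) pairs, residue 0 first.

Answer: (0,0) (0,-1) (1,-1) (1,-2) (2,-2) (2,-3) (1,-3) (1,-4) (1,-5)

Derivation:
Initial moves: DRDLDDDL
Fold: move[5]->L => DRDLDLDL (positions: [(0, 0), (0, -1), (1, -1), (1, -2), (0, -2), (0, -3), (-1, -3), (-1, -4), (-2, -4)])
Fold: move[3]->R => DRDRDLDL (positions: [(0, 0), (0, -1), (1, -1), (1, -2), (2, -2), (2, -3), (1, -3), (1, -4), (0, -4)])
Fold: move[7]->D => DRDRDLDD (positions: [(0, 0), (0, -1), (1, -1), (1, -2), (2, -2), (2, -3), (1, -3), (1, -4), (1, -5)])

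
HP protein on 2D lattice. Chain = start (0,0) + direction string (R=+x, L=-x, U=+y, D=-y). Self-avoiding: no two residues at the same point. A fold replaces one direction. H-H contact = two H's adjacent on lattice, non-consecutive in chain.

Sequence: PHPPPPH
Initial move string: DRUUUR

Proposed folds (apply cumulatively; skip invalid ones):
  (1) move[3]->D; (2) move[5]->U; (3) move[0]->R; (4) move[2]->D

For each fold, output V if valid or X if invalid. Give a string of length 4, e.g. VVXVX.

Answer: XVVX

Derivation:
Initial: DRUUUR -> [(0, 0), (0, -1), (1, -1), (1, 0), (1, 1), (1, 2), (2, 2)]
Fold 1: move[3]->D => DRUDUR INVALID (collision), skipped
Fold 2: move[5]->U => DRUUUU VALID
Fold 3: move[0]->R => RRUUUU VALID
Fold 4: move[2]->D => RRDUUU INVALID (collision), skipped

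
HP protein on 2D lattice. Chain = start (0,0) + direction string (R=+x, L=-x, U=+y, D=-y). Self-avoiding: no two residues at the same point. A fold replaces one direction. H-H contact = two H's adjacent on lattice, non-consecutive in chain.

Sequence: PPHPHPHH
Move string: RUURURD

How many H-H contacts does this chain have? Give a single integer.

Answer: 1

Derivation:
Positions: [(0, 0), (1, 0), (1, 1), (1, 2), (2, 2), (2, 3), (3, 3), (3, 2)]
H-H contact: residue 4 @(2,2) - residue 7 @(3, 2)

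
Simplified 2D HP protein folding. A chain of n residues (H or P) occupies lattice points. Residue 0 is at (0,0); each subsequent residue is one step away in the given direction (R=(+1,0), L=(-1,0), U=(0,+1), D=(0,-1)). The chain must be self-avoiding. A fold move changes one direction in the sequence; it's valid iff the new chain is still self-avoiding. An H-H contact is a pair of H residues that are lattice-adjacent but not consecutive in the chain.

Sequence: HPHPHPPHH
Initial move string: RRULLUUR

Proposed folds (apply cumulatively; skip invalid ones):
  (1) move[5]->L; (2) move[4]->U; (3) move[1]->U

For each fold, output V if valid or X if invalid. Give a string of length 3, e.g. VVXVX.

Initial: RRULLUUR -> [(0, 0), (1, 0), (2, 0), (2, 1), (1, 1), (0, 1), (0, 2), (0, 3), (1, 3)]
Fold 1: move[5]->L => RRULLLUR VALID
Fold 2: move[4]->U => RRULULUR VALID
Fold 3: move[1]->U => RUULULUR VALID

Answer: VVV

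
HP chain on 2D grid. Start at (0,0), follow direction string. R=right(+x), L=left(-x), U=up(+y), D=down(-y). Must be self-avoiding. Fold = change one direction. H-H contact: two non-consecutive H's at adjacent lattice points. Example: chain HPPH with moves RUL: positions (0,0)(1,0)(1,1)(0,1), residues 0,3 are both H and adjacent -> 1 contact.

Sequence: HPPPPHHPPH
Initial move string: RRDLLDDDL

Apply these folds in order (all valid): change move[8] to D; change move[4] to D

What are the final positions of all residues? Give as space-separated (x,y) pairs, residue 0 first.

Answer: (0,0) (1,0) (2,0) (2,-1) (1,-1) (1,-2) (1,-3) (1,-4) (1,-5) (1,-6)

Derivation:
Initial moves: RRDLLDDDL
Fold: move[8]->D => RRDLLDDDD (positions: [(0, 0), (1, 0), (2, 0), (2, -1), (1, -1), (0, -1), (0, -2), (0, -3), (0, -4), (0, -5)])
Fold: move[4]->D => RRDLDDDDD (positions: [(0, 0), (1, 0), (2, 0), (2, -1), (1, -1), (1, -2), (1, -3), (1, -4), (1, -5), (1, -6)])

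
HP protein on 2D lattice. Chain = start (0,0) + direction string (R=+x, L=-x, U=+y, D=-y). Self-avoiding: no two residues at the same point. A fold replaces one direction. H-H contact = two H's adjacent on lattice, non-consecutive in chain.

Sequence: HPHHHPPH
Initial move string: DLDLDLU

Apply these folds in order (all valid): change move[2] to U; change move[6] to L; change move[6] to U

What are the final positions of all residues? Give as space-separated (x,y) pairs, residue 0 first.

Initial moves: DLDLDLU
Fold: move[2]->U => DLULDLU (positions: [(0, 0), (0, -1), (-1, -1), (-1, 0), (-2, 0), (-2, -1), (-3, -1), (-3, 0)])
Fold: move[6]->L => DLULDLL (positions: [(0, 0), (0, -1), (-1, -1), (-1, 0), (-2, 0), (-2, -1), (-3, -1), (-4, -1)])
Fold: move[6]->U => DLULDLU (positions: [(0, 0), (0, -1), (-1, -1), (-1, 0), (-2, 0), (-2, -1), (-3, -1), (-3, 0)])

Answer: (0,0) (0,-1) (-1,-1) (-1,0) (-2,0) (-2,-1) (-3,-1) (-3,0)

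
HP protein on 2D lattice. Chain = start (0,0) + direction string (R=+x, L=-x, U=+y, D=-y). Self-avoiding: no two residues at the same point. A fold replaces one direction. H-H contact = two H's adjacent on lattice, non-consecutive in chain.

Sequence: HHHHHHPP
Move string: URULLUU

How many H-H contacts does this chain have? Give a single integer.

Answer: 1

Derivation:
Positions: [(0, 0), (0, 1), (1, 1), (1, 2), (0, 2), (-1, 2), (-1, 3), (-1, 4)]
H-H contact: residue 1 @(0,1) - residue 4 @(0, 2)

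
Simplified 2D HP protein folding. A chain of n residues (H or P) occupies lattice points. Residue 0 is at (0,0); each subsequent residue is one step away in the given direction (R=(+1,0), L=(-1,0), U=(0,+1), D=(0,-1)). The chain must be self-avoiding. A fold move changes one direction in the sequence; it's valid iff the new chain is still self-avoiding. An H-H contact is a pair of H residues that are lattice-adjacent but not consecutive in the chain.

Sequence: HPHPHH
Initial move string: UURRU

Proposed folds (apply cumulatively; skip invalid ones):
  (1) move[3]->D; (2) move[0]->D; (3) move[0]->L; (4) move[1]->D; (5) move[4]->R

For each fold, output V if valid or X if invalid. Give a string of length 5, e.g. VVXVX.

Initial: UURRU -> [(0, 0), (0, 1), (0, 2), (1, 2), (2, 2), (2, 3)]
Fold 1: move[3]->D => UURDU INVALID (collision), skipped
Fold 2: move[0]->D => DURRU INVALID (collision), skipped
Fold 3: move[0]->L => LURRU VALID
Fold 4: move[1]->D => LDRRU VALID
Fold 5: move[4]->R => LDRRR VALID

Answer: XXVVV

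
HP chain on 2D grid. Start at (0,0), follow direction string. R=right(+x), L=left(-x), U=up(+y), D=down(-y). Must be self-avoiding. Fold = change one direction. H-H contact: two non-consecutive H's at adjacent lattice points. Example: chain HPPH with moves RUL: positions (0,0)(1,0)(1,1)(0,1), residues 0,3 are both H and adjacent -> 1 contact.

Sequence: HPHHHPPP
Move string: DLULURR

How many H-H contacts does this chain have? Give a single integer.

Answer: 1

Derivation:
Positions: [(0, 0), (0, -1), (-1, -1), (-1, 0), (-2, 0), (-2, 1), (-1, 1), (0, 1)]
H-H contact: residue 0 @(0,0) - residue 3 @(-1, 0)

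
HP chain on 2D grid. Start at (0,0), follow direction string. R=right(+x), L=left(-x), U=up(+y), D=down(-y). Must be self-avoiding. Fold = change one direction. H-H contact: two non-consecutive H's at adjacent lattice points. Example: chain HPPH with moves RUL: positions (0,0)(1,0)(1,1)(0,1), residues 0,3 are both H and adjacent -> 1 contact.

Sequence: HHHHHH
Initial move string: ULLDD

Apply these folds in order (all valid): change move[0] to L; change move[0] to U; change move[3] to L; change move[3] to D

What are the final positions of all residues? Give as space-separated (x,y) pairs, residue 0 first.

Initial moves: ULLDD
Fold: move[0]->L => LLLDD (positions: [(0, 0), (-1, 0), (-2, 0), (-3, 0), (-3, -1), (-3, -2)])
Fold: move[0]->U => ULLDD (positions: [(0, 0), (0, 1), (-1, 1), (-2, 1), (-2, 0), (-2, -1)])
Fold: move[3]->L => ULLLD (positions: [(0, 0), (0, 1), (-1, 1), (-2, 1), (-3, 1), (-3, 0)])
Fold: move[3]->D => ULLDD (positions: [(0, 0), (0, 1), (-1, 1), (-2, 1), (-2, 0), (-2, -1)])

Answer: (0,0) (0,1) (-1,1) (-2,1) (-2,0) (-2,-1)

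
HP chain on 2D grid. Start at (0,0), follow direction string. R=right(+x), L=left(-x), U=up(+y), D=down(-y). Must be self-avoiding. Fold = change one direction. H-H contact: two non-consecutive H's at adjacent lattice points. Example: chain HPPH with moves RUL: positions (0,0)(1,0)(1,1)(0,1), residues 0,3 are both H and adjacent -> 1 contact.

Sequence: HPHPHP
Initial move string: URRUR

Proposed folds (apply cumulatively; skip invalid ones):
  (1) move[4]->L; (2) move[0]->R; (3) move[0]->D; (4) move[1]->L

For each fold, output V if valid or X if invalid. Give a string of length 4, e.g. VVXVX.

Initial: URRUR -> [(0, 0), (0, 1), (1, 1), (2, 1), (2, 2), (3, 2)]
Fold 1: move[4]->L => URRUL VALID
Fold 2: move[0]->R => RRRUL VALID
Fold 3: move[0]->D => DRRUL VALID
Fold 4: move[1]->L => DLRUL INVALID (collision), skipped

Answer: VVVX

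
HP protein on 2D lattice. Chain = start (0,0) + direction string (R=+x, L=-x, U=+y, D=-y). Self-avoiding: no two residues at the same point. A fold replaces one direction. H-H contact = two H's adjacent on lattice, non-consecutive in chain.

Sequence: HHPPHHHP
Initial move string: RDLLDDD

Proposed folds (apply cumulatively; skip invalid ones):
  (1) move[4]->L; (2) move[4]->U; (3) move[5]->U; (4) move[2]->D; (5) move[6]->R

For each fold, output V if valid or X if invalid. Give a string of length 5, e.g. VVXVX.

Answer: VXXVV

Derivation:
Initial: RDLLDDD -> [(0, 0), (1, 0), (1, -1), (0, -1), (-1, -1), (-1, -2), (-1, -3), (-1, -4)]
Fold 1: move[4]->L => RDLLLDD VALID
Fold 2: move[4]->U => RDLLUDD INVALID (collision), skipped
Fold 3: move[5]->U => RDLLLUD INVALID (collision), skipped
Fold 4: move[2]->D => RDDLLDD VALID
Fold 5: move[6]->R => RDDLLDR VALID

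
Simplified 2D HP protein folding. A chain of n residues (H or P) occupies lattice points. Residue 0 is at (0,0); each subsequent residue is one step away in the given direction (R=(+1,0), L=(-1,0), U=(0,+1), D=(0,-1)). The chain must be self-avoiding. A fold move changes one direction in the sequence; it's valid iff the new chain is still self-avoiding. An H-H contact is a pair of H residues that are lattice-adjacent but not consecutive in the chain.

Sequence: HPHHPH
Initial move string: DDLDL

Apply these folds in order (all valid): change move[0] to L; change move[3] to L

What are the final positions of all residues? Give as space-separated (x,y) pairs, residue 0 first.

Answer: (0,0) (-1,0) (-1,-1) (-2,-1) (-3,-1) (-4,-1)

Derivation:
Initial moves: DDLDL
Fold: move[0]->L => LDLDL (positions: [(0, 0), (-1, 0), (-1, -1), (-2, -1), (-2, -2), (-3, -2)])
Fold: move[3]->L => LDLLL (positions: [(0, 0), (-1, 0), (-1, -1), (-2, -1), (-3, -1), (-4, -1)])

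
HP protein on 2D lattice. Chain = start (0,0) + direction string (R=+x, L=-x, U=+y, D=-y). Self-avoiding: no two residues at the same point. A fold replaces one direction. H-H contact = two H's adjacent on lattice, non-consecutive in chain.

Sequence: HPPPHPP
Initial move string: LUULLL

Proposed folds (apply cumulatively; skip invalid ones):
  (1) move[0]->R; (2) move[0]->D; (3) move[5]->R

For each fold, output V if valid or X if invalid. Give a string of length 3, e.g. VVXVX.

Answer: VXX

Derivation:
Initial: LUULLL -> [(0, 0), (-1, 0), (-1, 1), (-1, 2), (-2, 2), (-3, 2), (-4, 2)]
Fold 1: move[0]->R => RUULLL VALID
Fold 2: move[0]->D => DUULLL INVALID (collision), skipped
Fold 3: move[5]->R => RUULLR INVALID (collision), skipped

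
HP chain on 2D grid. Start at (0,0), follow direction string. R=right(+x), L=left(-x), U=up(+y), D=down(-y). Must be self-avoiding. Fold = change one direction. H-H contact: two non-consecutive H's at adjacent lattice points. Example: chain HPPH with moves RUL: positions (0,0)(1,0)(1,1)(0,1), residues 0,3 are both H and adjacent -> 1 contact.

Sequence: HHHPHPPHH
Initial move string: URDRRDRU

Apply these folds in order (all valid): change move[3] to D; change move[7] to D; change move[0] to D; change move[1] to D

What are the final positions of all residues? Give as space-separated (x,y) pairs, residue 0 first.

Initial moves: URDRRDRU
Fold: move[3]->D => URDDRDRU (positions: [(0, 0), (0, 1), (1, 1), (1, 0), (1, -1), (2, -1), (2, -2), (3, -2), (3, -1)])
Fold: move[7]->D => URDDRDRD (positions: [(0, 0), (0, 1), (1, 1), (1, 0), (1, -1), (2, -1), (2, -2), (3, -2), (3, -3)])
Fold: move[0]->D => DRDDRDRD (positions: [(0, 0), (0, -1), (1, -1), (1, -2), (1, -3), (2, -3), (2, -4), (3, -4), (3, -5)])
Fold: move[1]->D => DDDDRDRD (positions: [(0, 0), (0, -1), (0, -2), (0, -3), (0, -4), (1, -4), (1, -5), (2, -5), (2, -6)])

Answer: (0,0) (0,-1) (0,-2) (0,-3) (0,-4) (1,-4) (1,-5) (2,-5) (2,-6)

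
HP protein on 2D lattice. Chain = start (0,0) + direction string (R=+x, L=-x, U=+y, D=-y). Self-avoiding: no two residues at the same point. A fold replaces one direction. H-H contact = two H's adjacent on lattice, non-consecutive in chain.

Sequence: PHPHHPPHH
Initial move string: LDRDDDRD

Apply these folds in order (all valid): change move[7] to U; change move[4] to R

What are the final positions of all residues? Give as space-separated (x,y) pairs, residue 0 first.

Answer: (0,0) (-1,0) (-1,-1) (0,-1) (0,-2) (1,-2) (1,-3) (2,-3) (2,-2)

Derivation:
Initial moves: LDRDDDRD
Fold: move[7]->U => LDRDDDRU (positions: [(0, 0), (-1, 0), (-1, -1), (0, -1), (0, -2), (0, -3), (0, -4), (1, -4), (1, -3)])
Fold: move[4]->R => LDRDRDRU (positions: [(0, 0), (-1, 0), (-1, -1), (0, -1), (0, -2), (1, -2), (1, -3), (2, -3), (2, -2)])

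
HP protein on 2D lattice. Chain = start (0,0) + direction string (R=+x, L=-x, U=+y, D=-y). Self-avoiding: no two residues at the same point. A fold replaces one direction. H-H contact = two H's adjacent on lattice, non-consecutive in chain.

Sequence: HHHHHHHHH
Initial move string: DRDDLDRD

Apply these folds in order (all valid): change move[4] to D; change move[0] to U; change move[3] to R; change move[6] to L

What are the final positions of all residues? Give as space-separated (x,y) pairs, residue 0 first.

Answer: (0,0) (0,1) (1,1) (1,0) (2,0) (2,-1) (2,-2) (1,-2) (1,-3)

Derivation:
Initial moves: DRDDLDRD
Fold: move[4]->D => DRDDDDRD (positions: [(0, 0), (0, -1), (1, -1), (1, -2), (1, -3), (1, -4), (1, -5), (2, -5), (2, -6)])
Fold: move[0]->U => URDDDDRD (positions: [(0, 0), (0, 1), (1, 1), (1, 0), (1, -1), (1, -2), (1, -3), (2, -3), (2, -4)])
Fold: move[3]->R => URDRDDRD (positions: [(0, 0), (0, 1), (1, 1), (1, 0), (2, 0), (2, -1), (2, -2), (3, -2), (3, -3)])
Fold: move[6]->L => URDRDDLD (positions: [(0, 0), (0, 1), (1, 1), (1, 0), (2, 0), (2, -1), (2, -2), (1, -2), (1, -3)])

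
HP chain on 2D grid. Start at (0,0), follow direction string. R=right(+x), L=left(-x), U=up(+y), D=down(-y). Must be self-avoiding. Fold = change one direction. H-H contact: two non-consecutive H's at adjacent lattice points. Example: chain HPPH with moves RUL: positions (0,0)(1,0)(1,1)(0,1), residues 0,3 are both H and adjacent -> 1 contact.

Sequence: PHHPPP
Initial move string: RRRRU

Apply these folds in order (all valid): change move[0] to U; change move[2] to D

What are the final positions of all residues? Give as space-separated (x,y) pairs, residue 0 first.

Answer: (0,0) (0,1) (1,1) (1,0) (2,0) (2,1)

Derivation:
Initial moves: RRRRU
Fold: move[0]->U => URRRU (positions: [(0, 0), (0, 1), (1, 1), (2, 1), (3, 1), (3, 2)])
Fold: move[2]->D => URDRU (positions: [(0, 0), (0, 1), (1, 1), (1, 0), (2, 0), (2, 1)])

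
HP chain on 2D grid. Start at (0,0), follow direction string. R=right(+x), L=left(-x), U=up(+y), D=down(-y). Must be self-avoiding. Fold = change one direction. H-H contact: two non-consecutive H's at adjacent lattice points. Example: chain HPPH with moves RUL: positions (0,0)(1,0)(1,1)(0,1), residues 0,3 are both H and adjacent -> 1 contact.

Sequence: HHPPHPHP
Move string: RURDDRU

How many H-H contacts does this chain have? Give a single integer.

Positions: [(0, 0), (1, 0), (1, 1), (2, 1), (2, 0), (2, -1), (3, -1), (3, 0)]
H-H contact: residue 1 @(1,0) - residue 4 @(2, 0)

Answer: 1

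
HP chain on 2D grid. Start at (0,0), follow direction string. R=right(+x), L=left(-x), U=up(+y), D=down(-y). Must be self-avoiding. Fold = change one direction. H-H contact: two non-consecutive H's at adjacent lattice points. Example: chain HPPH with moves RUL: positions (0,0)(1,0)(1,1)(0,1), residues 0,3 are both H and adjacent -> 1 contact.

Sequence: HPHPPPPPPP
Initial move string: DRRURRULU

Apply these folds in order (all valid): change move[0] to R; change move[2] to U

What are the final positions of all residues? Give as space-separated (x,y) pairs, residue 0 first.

Initial moves: DRRURRULU
Fold: move[0]->R => RRRURRULU (positions: [(0, 0), (1, 0), (2, 0), (3, 0), (3, 1), (4, 1), (5, 1), (5, 2), (4, 2), (4, 3)])
Fold: move[2]->U => RRUURRULU (positions: [(0, 0), (1, 0), (2, 0), (2, 1), (2, 2), (3, 2), (4, 2), (4, 3), (3, 3), (3, 4)])

Answer: (0,0) (1,0) (2,0) (2,1) (2,2) (3,2) (4,2) (4,3) (3,3) (3,4)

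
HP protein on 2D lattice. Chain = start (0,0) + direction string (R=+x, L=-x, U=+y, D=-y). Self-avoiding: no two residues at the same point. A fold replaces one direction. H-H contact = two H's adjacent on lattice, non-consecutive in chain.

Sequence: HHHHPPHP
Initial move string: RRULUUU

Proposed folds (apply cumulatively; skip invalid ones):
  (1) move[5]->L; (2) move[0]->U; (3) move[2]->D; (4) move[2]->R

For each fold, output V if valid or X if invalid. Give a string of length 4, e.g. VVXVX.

Answer: VVXX

Derivation:
Initial: RRULUUU -> [(0, 0), (1, 0), (2, 0), (2, 1), (1, 1), (1, 2), (1, 3), (1, 4)]
Fold 1: move[5]->L => RRULULU VALID
Fold 2: move[0]->U => URULULU VALID
Fold 3: move[2]->D => URDLULU INVALID (collision), skipped
Fold 4: move[2]->R => URRLULU INVALID (collision), skipped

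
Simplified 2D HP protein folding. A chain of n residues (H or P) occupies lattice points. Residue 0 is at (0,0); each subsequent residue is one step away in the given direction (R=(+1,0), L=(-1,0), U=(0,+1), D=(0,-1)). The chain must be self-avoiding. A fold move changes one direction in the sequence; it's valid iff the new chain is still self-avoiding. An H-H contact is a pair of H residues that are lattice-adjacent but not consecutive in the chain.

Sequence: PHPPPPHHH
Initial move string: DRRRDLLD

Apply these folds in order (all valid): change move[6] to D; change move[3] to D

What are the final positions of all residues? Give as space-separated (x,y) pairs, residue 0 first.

Initial moves: DRRRDLLD
Fold: move[6]->D => DRRRDLDD (positions: [(0, 0), (0, -1), (1, -1), (2, -1), (3, -1), (3, -2), (2, -2), (2, -3), (2, -4)])
Fold: move[3]->D => DRRDDLDD (positions: [(0, 0), (0, -1), (1, -1), (2, -1), (2, -2), (2, -3), (1, -3), (1, -4), (1, -5)])

Answer: (0,0) (0,-1) (1,-1) (2,-1) (2,-2) (2,-3) (1,-3) (1,-4) (1,-5)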